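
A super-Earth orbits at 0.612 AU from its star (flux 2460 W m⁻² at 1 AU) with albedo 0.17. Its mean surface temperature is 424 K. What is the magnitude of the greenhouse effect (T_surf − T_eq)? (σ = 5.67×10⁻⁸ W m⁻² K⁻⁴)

ΔT ≈ 30.3 K

S = 2460/0.612² = 6568 W m⁻².
T_eq = [S(1−A)/(4σ)]^(1/4) = [6568×0.83/(4×5.67×10⁻⁸)]^(1/4) = 393.7 K.
ΔT = T_surf − T_eq = 424 − 393.7.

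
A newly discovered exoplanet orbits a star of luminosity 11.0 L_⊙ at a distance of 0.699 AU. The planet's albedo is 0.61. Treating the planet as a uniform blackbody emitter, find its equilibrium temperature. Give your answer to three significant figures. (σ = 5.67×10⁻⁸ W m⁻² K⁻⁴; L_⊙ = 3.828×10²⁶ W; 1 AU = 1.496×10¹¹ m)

d = 0.699 AU = 1.05×10¹¹ m.
L = 11.0 × 3.828×10²⁶ = 4.21×10²⁷ W.
Flux: S = L/(4πd²) = 4.21×10²⁷/(4π×(1.05×10¹¹)²) = 3.06×10⁴ W m⁻².
Energy balance: absorbed = emitted ⇒ πR²·S(1−A) = 4πR²·σT_eq⁴, so T_eq⁴ = S(1−A)/(4σ).
T_eq = [3.06×10⁴ × 0.39 / (4 × 5.67×10⁻⁸)]^(1/4) = (5.27×10¹⁰)^(1/4) = 479 K.

T_eq ≈ 479 K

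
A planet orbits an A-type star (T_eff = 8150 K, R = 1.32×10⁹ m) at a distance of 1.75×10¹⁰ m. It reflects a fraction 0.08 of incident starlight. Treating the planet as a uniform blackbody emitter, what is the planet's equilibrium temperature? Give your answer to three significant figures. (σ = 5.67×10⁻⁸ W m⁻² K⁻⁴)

T_eq ≈ 1550 K

L = 4πR_⋆²σT_⋆⁴ = 4π(1.32×10⁹)² × 5.67×10⁻⁸ × (8150)⁴ = 5.48×10²⁷ W.
S = L/(4πd²) = 1.42×10⁶ W m⁻².
Energy balance: absorbed = emitted ⇒ πR²·S(1−A) = 4πR²·σT_eq⁴, so T_eq⁴ = S(1−A)/(4σ).
T_eq = [1.42×10⁶ × 0.92 / (4 × 5.67×10⁻⁸)]^(1/4) = (5.77×10¹²)^(1/4) = 1550 K.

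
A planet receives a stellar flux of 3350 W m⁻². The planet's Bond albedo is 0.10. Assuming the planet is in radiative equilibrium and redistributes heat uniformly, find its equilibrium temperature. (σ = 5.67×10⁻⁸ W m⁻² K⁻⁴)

Energy balance: absorbed = emitted ⇒ πR²·S(1−A) = 4πR²·σT_eq⁴, so T_eq⁴ = S(1−A)/(4σ).
T_eq = [3350 × 0.90 / (4 × 5.67×10⁻⁸)]^(1/4) = (1.33×10¹⁰)^(1/4) = 340 K.

T_eq ≈ 340 K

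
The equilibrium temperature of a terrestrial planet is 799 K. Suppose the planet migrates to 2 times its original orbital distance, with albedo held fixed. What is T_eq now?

T_eq ≈ 565 K

T_eq ∝ L^(1/4) · d^(−1/2).
T′ = 799 / 2^(1/2) = 565 K.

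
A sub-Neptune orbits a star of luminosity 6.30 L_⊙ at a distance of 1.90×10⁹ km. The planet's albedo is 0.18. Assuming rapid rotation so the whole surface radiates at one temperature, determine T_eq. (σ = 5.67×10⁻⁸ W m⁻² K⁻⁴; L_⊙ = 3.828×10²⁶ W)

T_eq ≈ 118 K

d = 1.90×10⁹ km = 1.90×10¹² m.
L = 6.30 × 3.828×10²⁶ = 2.41×10²⁷ W.
Flux: S = L/(4πd²) = 2.41×10²⁷/(4π×(1.90×10¹²)²) = 53.2 W m⁻².
Energy balance: absorbed = emitted ⇒ πR²·S(1−A) = 4πR²·σT_eq⁴, so T_eq⁴ = S(1−A)/(4σ).
T_eq = [53.2 × 0.82 / (4 × 5.67×10⁻⁸)]^(1/4) = (1.92×10⁸)^(1/4) = 118 K.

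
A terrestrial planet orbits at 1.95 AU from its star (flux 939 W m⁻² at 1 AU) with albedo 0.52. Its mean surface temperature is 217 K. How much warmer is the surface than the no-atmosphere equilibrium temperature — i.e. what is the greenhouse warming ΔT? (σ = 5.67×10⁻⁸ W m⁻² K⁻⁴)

S = 939/1.95² = 246.9 W m⁻².
T_eq = [S(1−A)/(4σ)]^(1/4) = [246.9×0.48/(4×5.67×10⁻⁸)]^(1/4) = 151.2 K.
ΔT = T_surf − T_eq = 217 − 151.2.

ΔT ≈ 65.8 K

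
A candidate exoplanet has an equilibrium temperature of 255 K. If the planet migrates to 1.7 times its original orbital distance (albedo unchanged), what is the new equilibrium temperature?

T_eq ∝ L^(1/4) · d^(−1/2).
T′ = 255 / 1.7^(1/2) = 196 K.

T_eq ≈ 196 K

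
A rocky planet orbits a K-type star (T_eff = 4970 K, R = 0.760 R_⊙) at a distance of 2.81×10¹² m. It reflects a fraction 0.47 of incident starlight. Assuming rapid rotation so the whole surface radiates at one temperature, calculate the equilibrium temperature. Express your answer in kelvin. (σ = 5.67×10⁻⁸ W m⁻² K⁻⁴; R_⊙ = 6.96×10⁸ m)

R_⋆ = 0.760 × 6.96×10⁸ = 5.29×10⁸ m.
L = 4πR_⋆²σT_⋆⁴ = 4π(5.29×10⁸)² × 5.67×10⁻⁸ × (4970)⁴ = 1.22×10²⁶ W.
S = L/(4πd²) = 1.23 W m⁻².
Energy balance: absorbed = emitted ⇒ πR²·S(1−A) = 4πR²·σT_eq⁴, so T_eq⁴ = S(1−A)/(4σ).
T_eq = [1.23 × 0.53 / (4 × 5.67×10⁻⁸)]^(1/4) = (2.86×10⁶)^(1/4) = 41.1 K.

T_eq ≈ 41.1 K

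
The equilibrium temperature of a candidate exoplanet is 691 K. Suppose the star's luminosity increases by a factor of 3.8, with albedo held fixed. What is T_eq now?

T_eq ≈ 965 K

T_eq ∝ L^(1/4) · d^(−1/2).
T′ = 691 × 3.8^(1/4) = 965 K.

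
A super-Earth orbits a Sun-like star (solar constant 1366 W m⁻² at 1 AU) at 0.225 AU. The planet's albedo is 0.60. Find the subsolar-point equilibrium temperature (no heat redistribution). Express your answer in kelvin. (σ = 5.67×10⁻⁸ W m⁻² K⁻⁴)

Flux at 0.225 AU: S = 1366/0.225² = 2.70×10⁴ W m⁻².
At the subsolar point the surface absorbs S(1−A) and emits σT⁴ per unit area — no factor of 4, since only the local patch is in balance.
T = [2.70×10⁴ × 0.40 / 5.67×10⁻⁸]^(1/4) = (1.90×10¹¹)^(1/4) = 661 K.

T_ss ≈ 661 K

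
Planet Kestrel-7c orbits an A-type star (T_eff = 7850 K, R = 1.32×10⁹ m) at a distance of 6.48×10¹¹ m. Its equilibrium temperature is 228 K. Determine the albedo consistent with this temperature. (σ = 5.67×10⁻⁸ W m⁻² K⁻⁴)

A ≈ 0.31

L = 4πR_⋆²σT_⋆⁴ = 4π(1.32×10⁹)² × 5.67×10⁻⁸ × (7850)⁴ = 4.71×10²⁷ W.
S = L/(4πd²) = 893 W m⁻².
From T_eq⁴ = S(1−A)/(4σ): 1−A = 4σT_eq⁴/S.
1−A = 4 × 5.67×10⁻⁸ × (228)⁴ / 893 = 0.686.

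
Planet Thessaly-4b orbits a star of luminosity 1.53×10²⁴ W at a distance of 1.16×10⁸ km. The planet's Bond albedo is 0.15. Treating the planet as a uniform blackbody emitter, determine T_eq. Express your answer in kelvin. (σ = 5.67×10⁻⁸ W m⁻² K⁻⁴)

T_eq ≈ 76.3 K

d = 1.16×10⁸ km = 1.16×10¹¹ m.
Flux: S = L/(4πd²) = 1.53×10²⁴/(4π×(1.16×10¹¹)²) = 9.05 W m⁻².
Energy balance: absorbed = emitted ⇒ πR²·S(1−A) = 4πR²·σT_eq⁴, so T_eq⁴ = S(1−A)/(4σ).
T_eq = [9.05 × 0.85 / (4 × 5.67×10⁻⁸)]^(1/4) = (3.39×10⁷)^(1/4) = 76.3 K.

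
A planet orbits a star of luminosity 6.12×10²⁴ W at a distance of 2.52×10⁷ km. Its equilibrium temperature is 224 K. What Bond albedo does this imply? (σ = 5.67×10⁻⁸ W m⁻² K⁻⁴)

A ≈ 0.26

d = 2.52×10⁷ km = 2.52×10¹⁰ m.
Flux: S = L/(4πd²) = 6.12×10²⁴/(4π×(2.52×10¹⁰)²) = 767 W m⁻².
From T_eq⁴ = S(1−A)/(4σ): 1−A = 4σT_eq⁴/S.
1−A = 4 × 5.67×10⁻⁸ × (224)⁴ / 767 = 0.745.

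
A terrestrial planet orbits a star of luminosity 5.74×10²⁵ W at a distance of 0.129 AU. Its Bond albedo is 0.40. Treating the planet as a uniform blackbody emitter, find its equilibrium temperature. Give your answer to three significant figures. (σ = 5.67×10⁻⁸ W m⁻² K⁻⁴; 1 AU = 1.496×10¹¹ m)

T_eq ≈ 424 K

d = 0.129 AU = 1.93×10¹⁰ m.
Flux: S = L/(4πd²) = 5.74×10²⁵/(4π×(1.93×10¹⁰)²) = 1.23×10⁴ W m⁻².
Energy balance: absorbed = emitted ⇒ πR²·S(1−A) = 4πR²·σT_eq⁴, so T_eq⁴ = S(1−A)/(4σ).
T_eq = [1.23×10⁴ × 0.60 / (4 × 5.67×10⁻⁸)]^(1/4) = (3.24×10¹⁰)^(1/4) = 424 K.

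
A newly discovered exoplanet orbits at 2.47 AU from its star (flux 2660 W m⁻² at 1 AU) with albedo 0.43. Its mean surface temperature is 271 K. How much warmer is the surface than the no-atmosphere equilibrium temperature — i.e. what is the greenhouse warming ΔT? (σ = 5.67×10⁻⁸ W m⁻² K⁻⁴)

S = 2660/2.47² = 436.0 W m⁻².
T_eq = [S(1−A)/(4σ)]^(1/4) = [436.0×0.57/(4×5.67×10⁻⁸)]^(1/4) = 181.9 K.
ΔT = T_surf − T_eq = 271 − 181.9.

ΔT ≈ 89.1 K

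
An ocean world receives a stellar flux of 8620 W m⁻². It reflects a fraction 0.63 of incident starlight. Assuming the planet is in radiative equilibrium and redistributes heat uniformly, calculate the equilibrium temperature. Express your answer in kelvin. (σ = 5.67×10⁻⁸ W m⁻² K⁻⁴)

Energy balance: absorbed = emitted ⇒ πR²·S(1−A) = 4πR²·σT_eq⁴, so T_eq⁴ = S(1−A)/(4σ).
T_eq = [8620 × 0.37 / (4 × 5.67×10⁻⁸)]^(1/4) = (1.41×10¹⁰)^(1/4) = 344 K.

T_eq ≈ 344 K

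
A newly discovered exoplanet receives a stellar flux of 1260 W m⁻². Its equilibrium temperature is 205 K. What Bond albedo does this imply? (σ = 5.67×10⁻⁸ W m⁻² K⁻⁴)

From T_eq⁴ = S(1−A)/(4σ): 1−A = 4σT_eq⁴/S.
1−A = 4 × 5.67×10⁻⁸ × (205)⁴ / 1260 = 0.318.

A ≈ 0.68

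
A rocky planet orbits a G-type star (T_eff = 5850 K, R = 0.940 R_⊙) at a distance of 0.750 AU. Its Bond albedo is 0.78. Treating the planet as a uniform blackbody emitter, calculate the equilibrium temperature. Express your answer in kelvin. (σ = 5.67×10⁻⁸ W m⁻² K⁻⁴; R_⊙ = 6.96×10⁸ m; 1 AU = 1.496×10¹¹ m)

R_⋆ = 0.940 × 6.96×10⁸ = 6.54×10⁸ m.
d = 0.750 AU = 1.12×10¹¹ m.
L = 4πR_⋆²σT_⋆⁴ = 4π(6.54×10⁸)² × 5.67×10⁻⁸ × (5850)⁴ = 3.57×10²⁶ W.
S = L/(4πd²) = 2260 W m⁻².
Energy balance: absorbed = emitted ⇒ πR²·S(1−A) = 4πR²·σT_eq⁴, so T_eq⁴ = S(1−A)/(4σ).
T_eq = [2260 × 0.22 / (4 × 5.67×10⁻⁸)]^(1/4) = (2.19×10⁹)^(1/4) = 216 K.

T_eq ≈ 216 K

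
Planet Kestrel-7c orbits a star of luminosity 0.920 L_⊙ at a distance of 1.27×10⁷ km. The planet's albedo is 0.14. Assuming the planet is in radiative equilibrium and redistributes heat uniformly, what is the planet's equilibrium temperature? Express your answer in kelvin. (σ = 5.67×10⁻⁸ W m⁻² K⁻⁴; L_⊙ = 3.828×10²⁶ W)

T_eq ≈ 901 K

d = 1.27×10⁷ km = 1.27×10¹⁰ m.
L = 0.920 × 3.828×10²⁶ = 3.52×10²⁶ W.
Flux: S = L/(4πd²) = 3.52×10²⁶/(4π×(1.27×10¹⁰)²) = 1.74×10⁵ W m⁻².
Energy balance: absorbed = emitted ⇒ πR²·S(1−A) = 4πR²·σT_eq⁴, so T_eq⁴ = S(1−A)/(4σ).
T_eq = [1.74×10⁵ × 0.86 / (4 × 5.67×10⁻⁸)]^(1/4) = (6.59×10¹¹)^(1/4) = 901 K.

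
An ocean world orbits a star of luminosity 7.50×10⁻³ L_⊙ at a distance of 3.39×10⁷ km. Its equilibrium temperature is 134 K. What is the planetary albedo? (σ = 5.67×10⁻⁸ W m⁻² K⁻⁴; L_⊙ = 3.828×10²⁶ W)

d = 3.39×10⁷ km = 3.39×10¹⁰ m.
L = 7.50×10⁻³ × 3.828×10²⁶ = 2.87×10²⁴ W.
Flux: S = L/(4πd²) = 2.87×10²⁴/(4π×(3.39×10¹⁰)²) = 199 W m⁻².
From T_eq⁴ = S(1−A)/(4σ): 1−A = 4σT_eq⁴/S.
1−A = 4 × 5.67×10⁻⁸ × (134)⁴ / 199 = 0.368.

A ≈ 0.63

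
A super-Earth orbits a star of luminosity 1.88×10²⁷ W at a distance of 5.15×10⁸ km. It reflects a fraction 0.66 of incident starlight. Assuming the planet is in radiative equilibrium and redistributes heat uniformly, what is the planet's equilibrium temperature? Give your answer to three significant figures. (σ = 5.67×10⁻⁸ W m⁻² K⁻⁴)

d = 5.15×10⁸ km = 5.15×10¹¹ m.
Flux: S = L/(4πd²) = 1.88×10²⁷/(4π×(5.15×10¹¹)²) = 564 W m⁻².
Energy balance: absorbed = emitted ⇒ πR²·S(1−A) = 4πR²·σT_eq⁴, so T_eq⁴ = S(1−A)/(4σ).
T_eq = [564 × 0.34 / (4 × 5.67×10⁻⁸)]^(1/4) = (8.46×10⁸)^(1/4) = 171 K.

T_eq ≈ 171 K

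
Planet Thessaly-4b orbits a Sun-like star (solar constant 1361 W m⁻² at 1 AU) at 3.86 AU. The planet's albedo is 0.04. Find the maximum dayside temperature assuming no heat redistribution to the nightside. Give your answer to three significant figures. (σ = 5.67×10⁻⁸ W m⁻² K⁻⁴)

T_ss ≈ 198 K

Flux at 3.86 AU: S = 1361/3.86² = 91.3 W m⁻².
With no redistribution each surface element balances locally: S(1−A) = σT⁴.
T = [91.3 × 0.96 / 5.67×10⁻⁸]^(1/4) = (1.55×10⁹)^(1/4) = 198 K.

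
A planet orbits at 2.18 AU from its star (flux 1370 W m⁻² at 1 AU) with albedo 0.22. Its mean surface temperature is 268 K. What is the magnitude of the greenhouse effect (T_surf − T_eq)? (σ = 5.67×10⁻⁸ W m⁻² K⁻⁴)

S = 1370/2.18² = 288.3 W m⁻².
T_eq = [S(1−A)/(4σ)]^(1/4) = [288.3×0.78/(4×5.67×10⁻⁸)]^(1/4) = 177.4 K.
ΔT = T_surf − T_eq = 268 − 177.4.

ΔT ≈ 90.6 K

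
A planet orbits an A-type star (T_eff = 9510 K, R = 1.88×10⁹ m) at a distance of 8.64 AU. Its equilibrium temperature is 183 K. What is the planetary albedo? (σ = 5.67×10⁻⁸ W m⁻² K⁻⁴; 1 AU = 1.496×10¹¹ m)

d = 8.64 AU = 1.29×10¹² m.
L = 4πR_⋆²σT_⋆⁴ = 4π(1.88×10⁹)² × 5.67×10⁻⁸ × (9510)⁴ = 2.06×10²⁸ W.
S = L/(4πd²) = 981 W m⁻².
From T_eq⁴ = S(1−A)/(4σ): 1−A = 4σT_eq⁴/S.
1−A = 4 × 5.67×10⁻⁸ × (183)⁴ / 981 = 0.259.

A ≈ 0.74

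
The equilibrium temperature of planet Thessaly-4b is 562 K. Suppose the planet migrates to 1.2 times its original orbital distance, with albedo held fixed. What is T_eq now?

T_eq ∝ L^(1/4) · d^(−1/2).
T′ = 562 / 1.2^(1/2) = 513 K.

T_eq ≈ 513 K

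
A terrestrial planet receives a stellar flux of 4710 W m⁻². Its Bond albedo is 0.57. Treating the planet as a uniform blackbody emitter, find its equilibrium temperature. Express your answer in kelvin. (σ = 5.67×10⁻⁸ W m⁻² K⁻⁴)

T_eq ≈ 307 K

Energy balance: absorbed = emitted ⇒ πR²·S(1−A) = 4πR²·σT_eq⁴, so T_eq⁴ = S(1−A)/(4σ).
T_eq = [4710 × 0.43 / (4 × 5.67×10⁻⁸)]^(1/4) = (8.93×10⁹)^(1/4) = 307 K.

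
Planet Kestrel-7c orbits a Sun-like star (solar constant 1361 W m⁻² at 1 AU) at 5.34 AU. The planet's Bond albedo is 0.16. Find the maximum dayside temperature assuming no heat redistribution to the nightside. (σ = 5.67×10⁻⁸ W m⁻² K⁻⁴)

Flux at 5.34 AU: S = 1361/5.34² = 47.7 W m⁻².
With no redistribution each surface element balances locally: S(1−A) = σT⁴.
T = [47.7 × 0.84 / 5.67×10⁻⁸]^(1/4) = (7.07×10⁸)^(1/4) = 163 K.

T_ss ≈ 163 K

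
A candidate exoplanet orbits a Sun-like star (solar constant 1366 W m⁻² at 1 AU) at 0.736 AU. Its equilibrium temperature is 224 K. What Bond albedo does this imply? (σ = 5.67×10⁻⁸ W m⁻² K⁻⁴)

Flux at 0.736 AU: S = 1366/0.736² = 2520 W m⁻².
From T_eq⁴ = S(1−A)/(4σ): 1−A = 4σT_eq⁴/S.
1−A = 4 × 5.67×10⁻⁸ × (224)⁴ / 2520 = 0.226.

A ≈ 0.77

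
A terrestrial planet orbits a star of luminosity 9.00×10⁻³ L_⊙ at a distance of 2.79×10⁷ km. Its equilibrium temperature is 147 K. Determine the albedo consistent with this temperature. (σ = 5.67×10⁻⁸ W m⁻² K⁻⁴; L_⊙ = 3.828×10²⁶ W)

A ≈ 0.70

d = 2.79×10⁷ km = 2.79×10¹⁰ m.
L = 9.00×10⁻³ × 3.828×10²⁶ = 3.45×10²⁴ W.
Flux: S = L/(4πd²) = 3.45×10²⁴/(4π×(2.79×10¹⁰)²) = 352 W m⁻².
From T_eq⁴ = S(1−A)/(4σ): 1−A = 4σT_eq⁴/S.
1−A = 4 × 5.67×10⁻⁸ × (147)⁴ / 352 = 0.301.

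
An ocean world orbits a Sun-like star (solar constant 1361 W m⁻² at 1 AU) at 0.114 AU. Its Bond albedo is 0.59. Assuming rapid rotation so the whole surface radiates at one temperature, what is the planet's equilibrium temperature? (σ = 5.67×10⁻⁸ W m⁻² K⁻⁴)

T_eq ≈ 660 K

Flux at 0.114 AU: S = 1361/0.114² = 1.05×10⁵ W m⁻².
Energy balance: absorbed = emitted ⇒ πR²·S(1−A) = 4πR²·σT_eq⁴, so T_eq⁴ = S(1−A)/(4σ).
T_eq = [1.05×10⁵ × 0.41 / (4 × 5.67×10⁻⁸)]^(1/4) = (1.89×10¹¹)^(1/4) = 660 K.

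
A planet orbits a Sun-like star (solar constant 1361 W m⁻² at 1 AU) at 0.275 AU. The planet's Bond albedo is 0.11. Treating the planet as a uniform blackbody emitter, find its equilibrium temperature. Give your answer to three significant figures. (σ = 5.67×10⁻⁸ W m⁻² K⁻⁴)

Flux at 0.275 AU: S = 1361/0.275² = 1.80×10⁴ W m⁻².
Energy balance: absorbed = emitted ⇒ πR²·S(1−A) = 4πR²·σT_eq⁴, so T_eq⁴ = S(1−A)/(4σ).
T_eq = [1.80×10⁴ × 0.89 / (4 × 5.67×10⁻⁸)]^(1/4) = (7.06×10¹⁰)^(1/4) = 516 K.

T_eq ≈ 516 K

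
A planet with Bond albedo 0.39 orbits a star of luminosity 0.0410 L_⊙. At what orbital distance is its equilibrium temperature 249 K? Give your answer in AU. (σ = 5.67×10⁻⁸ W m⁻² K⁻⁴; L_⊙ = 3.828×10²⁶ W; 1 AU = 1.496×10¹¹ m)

d ≈ 0.198 AU

L = 0.0410 × 3.828×10²⁶ = 1.57×10²⁵ W.
From T_eq⁴ = L(1−A)/(16πσd²): d = √[L(1−A)/(16πσT_eq⁴)].
d = √[1.57×10²⁵ × 0.61 / (16π × 5.67×10⁻⁸ × (249)⁴)] = 2.96×10¹⁰ m = 0.198 AU.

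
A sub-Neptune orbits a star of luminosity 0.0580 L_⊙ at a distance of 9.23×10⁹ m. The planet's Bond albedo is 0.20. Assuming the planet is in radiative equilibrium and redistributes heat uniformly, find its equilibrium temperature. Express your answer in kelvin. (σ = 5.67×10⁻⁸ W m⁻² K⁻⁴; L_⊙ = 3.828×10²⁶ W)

L = 0.0580 × 3.828×10²⁶ = 2.22×10²⁵ W.
Flux: S = L/(4πd²) = 2.22×10²⁵/(4π×(9.23×10⁹)²) = 2.07×10⁴ W m⁻².
Energy balance: absorbed = emitted ⇒ πR²·S(1−A) = 4πR²·σT_eq⁴, so T_eq⁴ = S(1−A)/(4σ).
T_eq = [2.07×10⁴ × 0.80 / (4 × 5.67×10⁻⁸)]^(1/4) = (7.32×10¹⁰)^(1/4) = 520 K.

T_eq ≈ 520 K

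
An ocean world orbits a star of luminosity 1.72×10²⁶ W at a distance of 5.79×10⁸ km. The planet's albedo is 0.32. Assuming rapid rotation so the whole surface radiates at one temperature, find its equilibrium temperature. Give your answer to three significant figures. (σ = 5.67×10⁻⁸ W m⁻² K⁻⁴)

d = 5.79×10⁸ km = 5.79×10¹¹ m.
Flux: S = L/(4πd²) = 1.72×10²⁶/(4π×(5.79×10¹¹)²) = 40.8 W m⁻².
Energy balance: absorbed = emitted ⇒ πR²·S(1−A) = 4πR²·σT_eq⁴, so T_eq⁴ = S(1−A)/(4σ).
T_eq = [40.8 × 0.68 / (4 × 5.67×10⁻⁸)]^(1/4) = (1.22×10⁸)^(1/4) = 105 K.

T_eq ≈ 105 K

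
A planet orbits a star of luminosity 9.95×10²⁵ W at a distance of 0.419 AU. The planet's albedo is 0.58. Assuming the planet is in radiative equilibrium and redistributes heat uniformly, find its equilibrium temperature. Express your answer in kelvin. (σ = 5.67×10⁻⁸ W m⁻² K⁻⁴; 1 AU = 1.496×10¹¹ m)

T_eq ≈ 247 K

d = 0.419 AU = 6.27×10¹⁰ m.
Flux: S = L/(4πd²) = 9.95×10²⁵/(4π×(6.27×10¹⁰)²) = 2020 W m⁻².
Energy balance: absorbed = emitted ⇒ πR²·S(1−A) = 4πR²·σT_eq⁴, so T_eq⁴ = S(1−A)/(4σ).
T_eq = [2020 × 0.42 / (4 × 5.67×10⁻⁸)]^(1/4) = (3.73×10⁹)^(1/4) = 247 K.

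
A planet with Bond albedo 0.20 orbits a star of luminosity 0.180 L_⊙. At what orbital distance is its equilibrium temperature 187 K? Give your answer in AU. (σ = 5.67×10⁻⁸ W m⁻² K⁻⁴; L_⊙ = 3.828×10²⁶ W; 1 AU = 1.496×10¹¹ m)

L = 0.180 × 3.828×10²⁶ = 6.89×10²⁵ W.
From T_eq⁴ = L(1−A)/(16πσd²): d = √[L(1−A)/(16πσT_eq⁴)].
d = √[6.89×10²⁵ × 0.80 / (16π × 5.67×10⁻⁸ × (187)⁴)] = 1.26×10¹¹ m = 0.841 AU.

d ≈ 0.841 AU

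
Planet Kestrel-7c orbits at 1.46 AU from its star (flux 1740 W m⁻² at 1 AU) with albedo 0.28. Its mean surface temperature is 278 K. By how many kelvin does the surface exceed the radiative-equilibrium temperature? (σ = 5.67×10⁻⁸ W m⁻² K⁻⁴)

S = 1740/1.46² = 816.3 W m⁻².
T_eq = [S(1−A)/(4σ)]^(1/4) = [816.3×0.72/(4×5.67×10⁻⁸)]^(1/4) = 225.6 K.
ΔT = T_surf − T_eq = 278 − 225.6.

ΔT ≈ 52.4 K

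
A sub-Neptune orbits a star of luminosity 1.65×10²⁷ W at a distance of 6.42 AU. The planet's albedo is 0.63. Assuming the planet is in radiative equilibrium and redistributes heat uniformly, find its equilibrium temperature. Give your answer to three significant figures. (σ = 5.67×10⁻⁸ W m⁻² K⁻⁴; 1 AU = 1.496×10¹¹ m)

d = 6.42 AU = 9.60×10¹¹ m.
Flux: S = L/(4πd²) = 1.65×10²⁷/(4π×(9.60×10¹¹)²) = 142 W m⁻².
Energy balance: absorbed = emitted ⇒ πR²·S(1−A) = 4πR²·σT_eq⁴, so T_eq⁴ = S(1−A)/(4σ).
T_eq = [142 × 0.37 / (4 × 5.67×10⁻⁸)]^(1/4) = (2.32×10⁸)^(1/4) = 123 K.

T_eq ≈ 123 K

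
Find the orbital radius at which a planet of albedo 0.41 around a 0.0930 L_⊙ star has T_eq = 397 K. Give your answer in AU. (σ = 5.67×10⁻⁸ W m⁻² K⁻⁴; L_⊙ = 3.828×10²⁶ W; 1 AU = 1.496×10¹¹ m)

L = 0.0930 × 3.828×10²⁶ = 3.56×10²⁵ W.
From T_eq⁴ = L(1−A)/(16πσd²): d = √[L(1−A)/(16πσT_eq⁴)].
d = √[3.56×10²⁵ × 0.59 / (16π × 5.67×10⁻⁸ × (397)⁴)] = 1.72×10¹⁰ m = 0.115 AU.

d ≈ 0.115 AU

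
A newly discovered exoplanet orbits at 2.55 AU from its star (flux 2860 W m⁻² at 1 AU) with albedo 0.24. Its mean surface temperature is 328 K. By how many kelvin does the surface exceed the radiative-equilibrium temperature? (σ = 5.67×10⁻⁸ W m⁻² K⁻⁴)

ΔT ≈ 132.1 K

S = 2860/2.55² = 439.8 W m⁻².
T_eq = [S(1−A)/(4σ)]^(1/4) = [439.8×0.76/(4×5.67×10⁻⁸)]^(1/4) = 195.9 K.
ΔT = T_surf − T_eq = 328 − 195.9.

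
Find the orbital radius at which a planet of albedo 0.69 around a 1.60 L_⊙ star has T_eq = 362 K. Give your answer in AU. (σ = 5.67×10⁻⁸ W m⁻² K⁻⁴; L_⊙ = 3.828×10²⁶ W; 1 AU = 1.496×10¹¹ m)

d ≈ 0.416 AU

L = 1.60 × 3.828×10²⁶ = 6.12×10²⁶ W.
From T_eq⁴ = L(1−A)/(16πσd²): d = √[L(1−A)/(16πσT_eq⁴)].
d = √[6.12×10²⁶ × 0.31 / (16π × 5.67×10⁻⁸ × (362)⁴)] = 6.23×10¹⁰ m = 0.416 AU.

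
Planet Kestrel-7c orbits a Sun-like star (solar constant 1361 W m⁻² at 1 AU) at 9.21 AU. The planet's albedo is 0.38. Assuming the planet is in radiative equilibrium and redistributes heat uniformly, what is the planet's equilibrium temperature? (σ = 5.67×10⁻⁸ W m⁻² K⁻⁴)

Flux at 9.21 AU: S = 1361/9.21² = 16.0 W m⁻².
Energy balance: absorbed = emitted ⇒ πR²·S(1−A) = 4πR²·σT_eq⁴, so T_eq⁴ = S(1−A)/(4σ).
T_eq = [16.0 × 0.62 / (4 × 5.67×10⁻⁸)]^(1/4) = (4.39×10⁷)^(1/4) = 81.4 K.

T_eq ≈ 81.4 K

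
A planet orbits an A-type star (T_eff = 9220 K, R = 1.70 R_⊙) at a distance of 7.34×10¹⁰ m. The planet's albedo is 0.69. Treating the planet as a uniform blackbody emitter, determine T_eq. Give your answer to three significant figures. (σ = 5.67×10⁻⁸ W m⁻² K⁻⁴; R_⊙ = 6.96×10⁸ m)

T_eq ≈ 618 K

R_⋆ = 1.70 × 6.96×10⁸ = 1.18×10⁹ m.
L = 4πR_⋆²σT_⋆⁴ = 4π(1.18×10⁹)² × 5.67×10⁻⁸ × (9220)⁴ = 7.21×10²⁷ W.
S = L/(4πd²) = 1.06×10⁵ W m⁻².
Energy balance: absorbed = emitted ⇒ πR²·S(1−A) = 4πR²·σT_eq⁴, so T_eq⁴ = S(1−A)/(4σ).
T_eq = [1.06×10⁵ × 0.31 / (4 × 5.67×10⁻⁸)]^(1/4) = (1.46×10¹¹)^(1/4) = 618 K.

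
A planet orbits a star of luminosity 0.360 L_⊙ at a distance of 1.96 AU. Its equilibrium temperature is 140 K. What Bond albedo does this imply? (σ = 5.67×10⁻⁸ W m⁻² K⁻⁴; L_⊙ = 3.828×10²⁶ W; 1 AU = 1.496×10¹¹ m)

A ≈ 0.32

d = 1.96 AU = 2.93×10¹¹ m.
L = 0.360 × 3.828×10²⁶ = 1.38×10²⁶ W.
Flux: S = L/(4πd²) = 1.38×10²⁶/(4π×(2.93×10¹¹)²) = 128 W m⁻².
From T_eq⁴ = S(1−A)/(4σ): 1−A = 4σT_eq⁴/S.
1−A = 4 × 5.67×10⁻⁸ × (140)⁴ / 128 = 0.683.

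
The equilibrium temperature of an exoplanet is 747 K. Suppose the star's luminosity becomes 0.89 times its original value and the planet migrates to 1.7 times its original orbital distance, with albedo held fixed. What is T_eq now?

T_eq ≈ 556 K

T_eq ∝ L^(1/4) · d^(−1/2).
T′ = 747 × 0.89^(1/4) / 1.7^(1/2) = 556 K.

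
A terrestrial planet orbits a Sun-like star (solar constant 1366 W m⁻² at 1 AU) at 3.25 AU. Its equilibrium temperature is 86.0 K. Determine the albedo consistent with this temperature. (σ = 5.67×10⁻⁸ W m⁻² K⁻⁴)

Flux at 3.25 AU: S = 1366/3.25² = 129 W m⁻².
From T_eq⁴ = S(1−A)/(4σ): 1−A = 4σT_eq⁴/S.
1−A = 4 × 5.67×10⁻⁸ × (86.0)⁴ / 129 = 0.096.

A ≈ 0.90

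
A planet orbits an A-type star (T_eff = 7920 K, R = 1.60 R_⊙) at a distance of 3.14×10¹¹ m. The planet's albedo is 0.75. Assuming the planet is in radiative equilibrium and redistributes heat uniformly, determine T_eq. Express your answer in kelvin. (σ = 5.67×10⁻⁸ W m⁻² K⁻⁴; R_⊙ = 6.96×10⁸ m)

R_⋆ = 1.60 × 6.96×10⁸ = 1.11×10⁹ m.
L = 4πR_⋆²σT_⋆⁴ = 4π(1.11×10⁹)² × 5.67×10⁻⁸ × (7920)⁴ = 3.48×10²⁷ W.
S = L/(4πd²) = 2810 W m⁻².
Energy balance: absorbed = emitted ⇒ πR²·S(1−A) = 4πR²·σT_eq⁴, so T_eq⁴ = S(1−A)/(4σ).
T_eq = [2810 × 0.25 / (4 × 5.67×10⁻⁸)]^(1/4) = (3.09×10⁹)^(1/4) = 236 K.

T_eq ≈ 236 K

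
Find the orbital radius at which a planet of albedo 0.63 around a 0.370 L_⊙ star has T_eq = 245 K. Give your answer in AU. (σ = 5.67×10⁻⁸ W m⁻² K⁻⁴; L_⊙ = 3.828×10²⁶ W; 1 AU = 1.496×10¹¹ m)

L = 0.370 × 3.828×10²⁶ = 1.42×10²⁶ W.
From T_eq⁴ = L(1−A)/(16πσd²): d = √[L(1−A)/(16πσT_eq⁴)].
d = √[1.42×10²⁶ × 0.37 / (16π × 5.67×10⁻⁸ × (245)⁴)] = 7.14×10¹⁰ m = 0.478 AU.

d ≈ 0.478 AU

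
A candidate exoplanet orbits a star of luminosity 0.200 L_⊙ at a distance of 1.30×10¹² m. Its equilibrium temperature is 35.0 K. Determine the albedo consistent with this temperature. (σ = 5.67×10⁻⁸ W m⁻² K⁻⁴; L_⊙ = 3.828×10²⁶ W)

A ≈ 0.91

L = 0.200 × 3.828×10²⁶ = 7.66×10²⁵ W.
Flux: S = L/(4πd²) = 7.66×10²⁵/(4π×(1.30×10¹²)²) = 3.61 W m⁻².
From T_eq⁴ = S(1−A)/(4σ): 1−A = 4σT_eq⁴/S.
1−A = 4 × 5.67×10⁻⁸ × (35.0)⁴ / 3.61 = 0.094.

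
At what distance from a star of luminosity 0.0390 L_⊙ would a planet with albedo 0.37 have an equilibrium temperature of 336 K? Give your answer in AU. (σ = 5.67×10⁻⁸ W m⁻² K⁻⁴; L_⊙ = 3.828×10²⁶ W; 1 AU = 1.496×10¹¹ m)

L = 0.0390 × 3.828×10²⁶ = 1.49×10²⁵ W.
From T_eq⁴ = L(1−A)/(16πσd²): d = √[L(1−A)/(16πσT_eq⁴)].
d = √[1.49×10²⁵ × 0.63 / (16π × 5.67×10⁻⁸ × (336)⁴)] = 1.61×10¹⁰ m = 0.108 AU.

d ≈ 0.108 AU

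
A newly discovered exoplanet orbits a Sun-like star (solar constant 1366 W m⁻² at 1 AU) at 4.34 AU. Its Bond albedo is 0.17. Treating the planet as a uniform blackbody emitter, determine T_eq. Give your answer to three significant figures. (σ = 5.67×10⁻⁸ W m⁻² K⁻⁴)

T_eq ≈ 128 K

Flux at 4.34 AU: S = 1366/4.34² = 72.5 W m⁻².
Energy balance: absorbed = emitted ⇒ πR²·S(1−A) = 4πR²·σT_eq⁴, so T_eq⁴ = S(1−A)/(4σ).
T_eq = [72.5 × 0.83 / (4 × 5.67×10⁻⁸)]^(1/4) = (2.65×10⁸)^(1/4) = 128 K.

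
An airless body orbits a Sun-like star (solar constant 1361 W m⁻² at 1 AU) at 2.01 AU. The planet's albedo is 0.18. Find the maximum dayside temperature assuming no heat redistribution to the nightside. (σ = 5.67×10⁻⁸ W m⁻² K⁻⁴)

T_ss ≈ 264 K

Flux at 2.01 AU: S = 1361/2.01² = 337 W m⁻².
With no redistribution each surface element balances locally: S(1−A) = σT⁴.
T = [337 × 0.82 / 5.67×10⁻⁸]^(1/4) = (4.87×10⁹)^(1/4) = 264 K.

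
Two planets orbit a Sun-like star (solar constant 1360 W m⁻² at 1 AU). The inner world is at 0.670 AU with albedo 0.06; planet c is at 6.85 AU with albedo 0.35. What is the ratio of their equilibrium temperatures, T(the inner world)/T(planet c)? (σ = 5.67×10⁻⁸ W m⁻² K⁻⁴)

T₁/T₂ ≈ 3.506

T_eq = [S₀(1−A)/(4σd²)]^(1/4), so T ∝ (1−A)^(1/4) / √d.
T₁ = [1360×0.94/(4×5.67×10⁻⁸×0.670²)]^(1/4) = 334.75 K.
T₂ = [1360×0.65/(4×5.67×10⁻⁸×6.85²)]^(1/4) = 95.47 K.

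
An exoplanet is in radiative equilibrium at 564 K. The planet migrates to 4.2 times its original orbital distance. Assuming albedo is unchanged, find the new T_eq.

T_eq ∝ L^(1/4) · d^(−1/2).
T′ = 564 / 4.2^(1/2) = 275 K.

T_eq ≈ 275 K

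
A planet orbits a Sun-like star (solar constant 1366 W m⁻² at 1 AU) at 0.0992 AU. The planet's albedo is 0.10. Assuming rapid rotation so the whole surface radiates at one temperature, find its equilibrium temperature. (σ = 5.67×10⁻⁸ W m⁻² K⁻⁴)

T_eq ≈ 862 K

Flux at 0.0992 AU: S = 1366/0.0992² = 1.39×10⁵ W m⁻².
Energy balance: absorbed = emitted ⇒ πR²·S(1−A) = 4πR²·σT_eq⁴, so T_eq⁴ = S(1−A)/(4σ).
T_eq = [1.39×10⁵ × 0.90 / (4 × 5.67×10⁻⁸)]^(1/4) = (5.51×10¹¹)^(1/4) = 862 K.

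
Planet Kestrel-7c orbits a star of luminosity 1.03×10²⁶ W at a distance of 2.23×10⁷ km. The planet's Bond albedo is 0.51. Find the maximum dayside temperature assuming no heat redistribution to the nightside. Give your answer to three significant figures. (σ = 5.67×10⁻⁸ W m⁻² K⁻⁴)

d = 2.23×10⁷ km = 2.23×10¹⁰ m.
Flux: S = L/(4πd²) = 1.03×10²⁶/(4π×(2.23×10¹⁰)²) = 1.65×10⁴ W m⁻².
With no redistribution each surface element balances locally: S(1−A) = σT⁴.
T = [1.65×10⁴ × 0.49 / 5.67×10⁻⁸]^(1/4) = (1.42×10¹¹)^(1/4) = 614 K.

T_ss ≈ 614 K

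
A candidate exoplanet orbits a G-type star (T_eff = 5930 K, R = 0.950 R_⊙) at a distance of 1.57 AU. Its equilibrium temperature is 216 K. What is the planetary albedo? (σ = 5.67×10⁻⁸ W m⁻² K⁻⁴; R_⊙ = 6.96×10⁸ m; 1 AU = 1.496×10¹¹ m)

R_⋆ = 0.950 × 6.96×10⁸ = 6.61×10⁸ m.
d = 1.57 AU = 2.35×10¹¹ m.
L = 4πR_⋆²σT_⋆⁴ = 4π(6.61×10⁸)² × 5.67×10⁻⁸ × (5930)⁴ = 3.85×10²⁶ W.
S = L/(4πd²) = 556 W m⁻².
From T_eq⁴ = S(1−A)/(4σ): 1−A = 4σT_eq⁴/S.
1−A = 4 × 5.67×10⁻⁸ × (216)⁴ / 556 = 0.888.

A ≈ 0.11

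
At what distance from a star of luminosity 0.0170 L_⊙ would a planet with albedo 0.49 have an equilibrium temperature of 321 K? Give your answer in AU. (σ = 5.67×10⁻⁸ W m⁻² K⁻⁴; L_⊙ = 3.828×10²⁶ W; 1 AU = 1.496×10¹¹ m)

d ≈ 0.0700 AU

L = 0.0170 × 3.828×10²⁶ = 6.51×10²⁴ W.
From T_eq⁴ = L(1−A)/(16πσd²): d = √[L(1−A)/(16πσT_eq⁴)].
d = √[6.51×10²⁴ × 0.51 / (16π × 5.67×10⁻⁸ × (321)⁴)] = 1.05×10¹⁰ m = 0.0700 AU.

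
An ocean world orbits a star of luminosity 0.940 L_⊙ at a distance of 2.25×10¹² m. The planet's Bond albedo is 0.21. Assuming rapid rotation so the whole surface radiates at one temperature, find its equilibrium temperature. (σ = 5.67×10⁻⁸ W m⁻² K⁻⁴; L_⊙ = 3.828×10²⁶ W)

T_eq ≈ 66.6 K

L = 0.940 × 3.828×10²⁶ = 3.60×10²⁶ W.
Flux: S = L/(4πd²) = 3.60×10²⁶/(4π×(2.25×10¹²)²) = 5.66 W m⁻².
Energy balance: absorbed = emitted ⇒ πR²·S(1−A) = 4πR²·σT_eq⁴, so T_eq⁴ = S(1−A)/(4σ).
T_eq = [5.66 × 0.79 / (4 × 5.67×10⁻⁸)]^(1/4) = (1.97×10⁷)^(1/4) = 66.6 K.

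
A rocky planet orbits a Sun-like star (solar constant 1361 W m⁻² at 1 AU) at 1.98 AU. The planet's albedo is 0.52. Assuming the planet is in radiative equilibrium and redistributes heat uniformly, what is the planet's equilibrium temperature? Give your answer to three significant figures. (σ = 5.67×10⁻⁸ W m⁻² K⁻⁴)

Flux at 1.98 AU: S = 1361/1.98² = 347 W m⁻².
Energy balance: absorbed = emitted ⇒ πR²·S(1−A) = 4πR²·σT_eq⁴, so T_eq⁴ = S(1−A)/(4σ).
T_eq = [347 × 0.48 / (4 × 5.67×10⁻⁸)]^(1/4) = (7.35×10⁸)^(1/4) = 165 K.

T_eq ≈ 165 K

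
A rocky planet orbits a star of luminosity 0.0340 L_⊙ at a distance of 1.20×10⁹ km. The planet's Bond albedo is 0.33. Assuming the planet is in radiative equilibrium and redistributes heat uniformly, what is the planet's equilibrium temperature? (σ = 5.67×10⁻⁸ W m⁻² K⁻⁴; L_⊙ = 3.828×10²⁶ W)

d = 1.20×10⁹ km = 1.20×10¹² m.
L = 0.0340 × 3.828×10²⁶ = 1.30×10²⁵ W.
Flux: S = L/(4πd²) = 1.30×10²⁵/(4π×(1.20×10¹²)²) = 0.719 W m⁻².
Energy balance: absorbed = emitted ⇒ πR²·S(1−A) = 4πR²·σT_eq⁴, so T_eq⁴ = S(1−A)/(4σ).
T_eq = [0.719 × 0.67 / (4 × 5.67×10⁻⁸)]^(1/4) = (2.12×10⁶)^(1/4) = 38.2 K.

T_eq ≈ 38.2 K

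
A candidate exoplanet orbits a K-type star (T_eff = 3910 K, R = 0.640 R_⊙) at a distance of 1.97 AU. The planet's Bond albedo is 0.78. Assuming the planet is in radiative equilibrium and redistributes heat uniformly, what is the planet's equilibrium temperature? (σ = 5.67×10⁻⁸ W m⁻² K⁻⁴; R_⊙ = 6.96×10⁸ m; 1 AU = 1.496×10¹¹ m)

R_⋆ = 0.640 × 6.96×10⁸ = 4.45×10⁸ m.
d = 1.97 AU = 2.95×10¹¹ m.
L = 4πR_⋆²σT_⋆⁴ = 4π(4.45×10⁸)² × 5.67×10⁻⁸ × (3910)⁴ = 3.30×10²⁵ W.
S = L/(4πd²) = 30.3 W m⁻².
Energy balance: absorbed = emitted ⇒ πR²·S(1−A) = 4πR²·σT_eq⁴, so T_eq⁴ = S(1−A)/(4σ).
T_eq = [30.3 × 0.22 / (4 × 5.67×10⁻⁸)]^(1/4) = (2.94×10⁷)^(1/4) = 73.6 K.

T_eq ≈ 73.6 K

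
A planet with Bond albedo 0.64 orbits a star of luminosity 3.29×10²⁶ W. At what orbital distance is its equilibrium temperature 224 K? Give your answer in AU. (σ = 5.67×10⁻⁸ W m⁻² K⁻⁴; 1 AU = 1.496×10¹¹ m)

d ≈ 0.859 AU

From T_eq⁴ = L(1−A)/(16πσd²): d = √[L(1−A)/(16πσT_eq⁴)].
d = √[3.29×10²⁶ × 0.36 / (16π × 5.67×10⁻⁸ × (224)⁴)] = 1.28×10¹¹ m = 0.859 AU.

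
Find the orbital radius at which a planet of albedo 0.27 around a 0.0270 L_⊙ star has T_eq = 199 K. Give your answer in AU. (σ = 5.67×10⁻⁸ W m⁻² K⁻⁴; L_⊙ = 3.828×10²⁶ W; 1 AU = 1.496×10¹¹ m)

L = 0.0270 × 3.828×10²⁶ = 1.03×10²⁵ W.
From T_eq⁴ = L(1−A)/(16πσd²): d = √[L(1−A)/(16πσT_eq⁴)].
d = √[1.03×10²⁵ × 0.73 / (16π × 5.67×10⁻⁸ × (199)⁴)] = 4.11×10¹⁰ m = 0.275 AU.

d ≈ 0.275 AU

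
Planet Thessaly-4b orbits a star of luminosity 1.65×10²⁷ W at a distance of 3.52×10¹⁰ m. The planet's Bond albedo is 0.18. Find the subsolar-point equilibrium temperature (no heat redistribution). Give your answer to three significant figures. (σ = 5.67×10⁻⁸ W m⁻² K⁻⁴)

Flux: S = L/(4πd²) = 1.65×10²⁷/(4π×(3.52×10¹⁰)²) = 1.06×10⁵ W m⁻².
At the subsolar point the surface absorbs S(1−A) and emits σT⁴ per unit area — no factor of 4, since only the local patch is in balance.
T = [1.06×10⁵ × 0.82 / 5.67×10⁻⁸]^(1/4) = (1.53×10¹²)^(1/4) = 1110 K.

T_ss ≈ 1110 K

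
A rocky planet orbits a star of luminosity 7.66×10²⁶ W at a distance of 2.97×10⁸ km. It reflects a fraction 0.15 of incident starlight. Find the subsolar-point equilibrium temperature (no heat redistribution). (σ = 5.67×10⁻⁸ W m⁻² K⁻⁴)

T_ss ≈ 319 K

d = 2.97×10⁸ km = 2.97×10¹¹ m.
Flux: S = L/(4πd²) = 7.66×10²⁶/(4π×(2.97×10¹¹)²) = 691 W m⁻².
At the subsolar point the surface absorbs S(1−A) and emits σT⁴ per unit area — no factor of 4, since only the local patch is in balance.
T = [691 × 0.85 / 5.67×10⁻⁸]^(1/4) = (1.04×10¹⁰)^(1/4) = 319 K.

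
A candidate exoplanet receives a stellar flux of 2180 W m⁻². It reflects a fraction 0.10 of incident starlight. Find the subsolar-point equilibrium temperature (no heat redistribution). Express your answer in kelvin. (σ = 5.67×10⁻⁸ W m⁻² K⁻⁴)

At the subsolar point the surface absorbs S(1−A) and emits σT⁴ per unit area — no factor of 4, since only the local patch is in balance.
T = [2180 × 0.90 / 5.67×10⁻⁸]^(1/4) = (3.46×10¹⁰)^(1/4) = 431 K.

T_ss ≈ 431 K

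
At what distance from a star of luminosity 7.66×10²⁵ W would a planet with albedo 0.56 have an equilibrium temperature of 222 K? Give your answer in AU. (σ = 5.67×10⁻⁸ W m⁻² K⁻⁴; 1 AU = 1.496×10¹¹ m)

d ≈ 0.466 AU

From T_eq⁴ = L(1−A)/(16πσd²): d = √[L(1−A)/(16πσT_eq⁴)].
d = √[7.66×10²⁵ × 0.44 / (16π × 5.67×10⁻⁸ × (222)⁴)] = 6.98×10¹⁰ m = 0.466 AU.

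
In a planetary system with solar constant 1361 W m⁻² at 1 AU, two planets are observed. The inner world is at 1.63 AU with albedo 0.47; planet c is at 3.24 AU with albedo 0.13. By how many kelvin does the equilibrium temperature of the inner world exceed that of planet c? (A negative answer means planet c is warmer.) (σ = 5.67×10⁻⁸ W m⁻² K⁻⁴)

T_eq = [S₀(1−A)/(4σd²)]^(1/4), so T ∝ (1−A)^(1/4) / √d.
T₁ = [1361×0.53/(4×5.67×10⁻⁸×1.63²)]^(1/4) = 186.01 K.
T₂ = [1361×0.87/(4×5.67×10⁻⁸×3.24²)]^(1/4) = 149.33 K.

ΔT ≈ 36.7 K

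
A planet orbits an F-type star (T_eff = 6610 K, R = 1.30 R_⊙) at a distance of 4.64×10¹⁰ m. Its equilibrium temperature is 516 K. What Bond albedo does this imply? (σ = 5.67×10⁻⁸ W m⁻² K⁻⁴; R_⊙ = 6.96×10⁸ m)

R_⋆ = 1.30 × 6.96×10⁸ = 9.05×10⁸ m.
L = 4πR_⋆²σT_⋆⁴ = 4π(9.05×10⁸)² × 5.67×10⁻⁸ × (6610)⁴ = 1.11×10²⁷ W.
S = L/(4πd²) = 4.12×10⁴ W m⁻².
From T_eq⁴ = S(1−A)/(4σ): 1−A = 4σT_eq⁴/S.
1−A = 4 × 5.67×10⁻⁸ × (516)⁴ / 4.12×10⁴ = 0.391.

A ≈ 0.61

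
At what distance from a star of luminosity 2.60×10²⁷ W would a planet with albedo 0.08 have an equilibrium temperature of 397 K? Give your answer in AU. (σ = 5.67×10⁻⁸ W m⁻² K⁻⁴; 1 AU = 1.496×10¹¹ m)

From T_eq⁴ = L(1−A)/(16πσd²): d = √[L(1−A)/(16πσT_eq⁴)].
d = √[2.60×10²⁷ × 0.92 / (16π × 5.67×10⁻⁸ × (397)⁴)] = 1.84×10¹¹ m = 1.23 AU.

d ≈ 1.23 AU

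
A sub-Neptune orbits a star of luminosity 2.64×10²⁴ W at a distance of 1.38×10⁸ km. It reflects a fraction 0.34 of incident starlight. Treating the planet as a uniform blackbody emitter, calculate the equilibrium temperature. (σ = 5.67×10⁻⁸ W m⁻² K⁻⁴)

d = 1.38×10⁸ km = 1.38×10¹¹ m.
Flux: S = L/(4πd²) = 2.64×10²⁴/(4π×(1.38×10¹¹)²) = 11.0 W m⁻².
Energy balance: absorbed = emitted ⇒ πR²·S(1−A) = 4πR²·σT_eq⁴, so T_eq⁴ = S(1−A)/(4σ).
T_eq = [11.0 × 0.66 / (4 × 5.67×10⁻⁸)]^(1/4) = (3.21×10⁷)^(1/4) = 75.3 K.

T_eq ≈ 75.3 K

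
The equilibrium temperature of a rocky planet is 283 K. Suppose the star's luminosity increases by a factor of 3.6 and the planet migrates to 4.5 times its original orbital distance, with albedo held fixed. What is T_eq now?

T_eq ≈ 184 K

T_eq ∝ L^(1/4) · d^(−1/2).
T′ = 283 × 3.6^(1/4) / 4.5^(1/2) = 184 K.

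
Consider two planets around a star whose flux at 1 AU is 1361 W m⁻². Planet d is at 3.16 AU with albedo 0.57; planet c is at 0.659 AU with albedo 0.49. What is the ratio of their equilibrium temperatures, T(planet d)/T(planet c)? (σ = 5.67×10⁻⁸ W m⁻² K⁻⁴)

T₁/T₂ ≈ 0.438

T_eq = [S₀(1−A)/(4σd²)]^(1/4), so T ∝ (1−A)^(1/4) / √d.
T₁ = [1361×0.43/(4×5.67×10⁻⁸×3.16²)]^(1/4) = 126.79 K.
T₂ = [1361×0.51/(4×5.67×10⁻⁸×0.659²)]^(1/4) = 289.74 K.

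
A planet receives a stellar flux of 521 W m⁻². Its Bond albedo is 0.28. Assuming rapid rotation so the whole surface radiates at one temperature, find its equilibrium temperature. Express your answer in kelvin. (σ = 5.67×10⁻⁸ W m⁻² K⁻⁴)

T_eq ≈ 202 K

Energy balance: absorbed = emitted ⇒ πR²·S(1−A) = 4πR²·σT_eq⁴, so T_eq⁴ = S(1−A)/(4σ).
T_eq = [521 × 0.72 / (4 × 5.67×10⁻⁸)]^(1/4) = (1.65×10⁹)^(1/4) = 202 K.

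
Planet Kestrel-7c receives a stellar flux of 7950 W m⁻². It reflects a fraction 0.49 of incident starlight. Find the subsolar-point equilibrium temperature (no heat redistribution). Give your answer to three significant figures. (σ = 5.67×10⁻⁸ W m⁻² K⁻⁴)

At the subsolar point the surface absorbs S(1−A) and emits σT⁴ per unit area — no factor of 4, since only the local patch is in balance.
T = [7950 × 0.51 / 5.67×10⁻⁸]^(1/4) = (7.15×10¹⁰)^(1/4) = 517 K.

T_ss ≈ 517 K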